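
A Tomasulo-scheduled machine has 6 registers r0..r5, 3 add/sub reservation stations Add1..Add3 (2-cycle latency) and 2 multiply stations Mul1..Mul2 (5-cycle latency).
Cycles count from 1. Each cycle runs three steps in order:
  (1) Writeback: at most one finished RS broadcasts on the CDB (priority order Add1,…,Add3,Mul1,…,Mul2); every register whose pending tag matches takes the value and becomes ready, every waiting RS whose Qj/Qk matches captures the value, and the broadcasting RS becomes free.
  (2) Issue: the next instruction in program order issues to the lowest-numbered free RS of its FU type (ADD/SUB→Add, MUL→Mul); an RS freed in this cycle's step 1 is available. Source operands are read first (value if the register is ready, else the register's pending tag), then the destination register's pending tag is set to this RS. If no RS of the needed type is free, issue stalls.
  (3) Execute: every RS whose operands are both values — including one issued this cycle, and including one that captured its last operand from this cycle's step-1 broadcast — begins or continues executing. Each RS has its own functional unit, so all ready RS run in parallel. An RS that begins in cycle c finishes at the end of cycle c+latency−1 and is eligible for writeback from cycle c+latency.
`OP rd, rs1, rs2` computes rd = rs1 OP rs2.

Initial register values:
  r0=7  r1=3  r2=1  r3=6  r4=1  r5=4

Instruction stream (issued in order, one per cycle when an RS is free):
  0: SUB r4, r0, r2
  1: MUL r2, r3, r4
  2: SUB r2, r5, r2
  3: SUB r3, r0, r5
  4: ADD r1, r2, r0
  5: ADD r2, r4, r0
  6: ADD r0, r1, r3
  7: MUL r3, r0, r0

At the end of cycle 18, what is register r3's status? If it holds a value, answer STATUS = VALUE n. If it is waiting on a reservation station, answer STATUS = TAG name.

STATUS = TAG Mul1

cycle 1: issue SUB r4<-Add1 // r0:7,r1:3,r2:1,r3:6,r4:Add1,r5:4
cycle 2: issue MUL r2<-Mul1 // r0:7,r1:3,r2:Mul1,r3:6,r4:Add1,r5:4
cycle 3: CDB Add1=6; issue SUB r2<-Add1 // r0:7,r1:3,r2:Add1,r3:6,r4:6,r5:4
cycle 4: issue SUB r3<-Add2 // r0:7,r1:3,r2:Add1,r3:Add2,r4:6,r5:4
cycle 5: issue ADD r1<-Add3 // r0:7,r1:Add3,r2:Add1,r3:Add2,r4:6,r5:4
cycle 6: CDB Add2=3; issue ADD r2<-Add2 // r0:7,r1:Add3,r2:Add2,r3:3,r4:6,r5:4
cycle 7: stall // r0:7,r1:Add3,r2:Add2,r3:3,r4:6,r5:4
cycle 8: CDB Add2=13; issue ADD r0<-Add2 // r0:Add2,r1:Add3,r2:13,r3:3,r4:6,r5:4
cycle 9: CDB Mul1=36; issue MUL r3<-Mul1 // r0:Add2,r1:Add3,r2:13,r3:Mul1,r4:6,r5:4
cycle 10: - // r0:Add2,r1:Add3,r2:13,r3:Mul1,r4:6,r5:4
cycle 11: CDB Add1=-32 // r0:Add2,r1:Add3,r2:13,r3:Mul1,r4:6,r5:4
cycle 12: - // r0:Add2,r1:Add3,r2:13,r3:Mul1,r4:6,r5:4
cycle 13: CDB Add3=-25 // r0:Add2,r1:-25,r2:13,r3:Mul1,r4:6,r5:4
cycle 14: - // r0:Add2,r1:-25,r2:13,r3:Mul1,r4:6,r5:4
cycle 15: CDB Add2=-22 // r0:-22,r1:-25,r2:13,r3:Mul1,r4:6,r5:4
cycle 16: - // r0:-22,r1:-25,r2:13,r3:Mul1,r4:6,r5:4
cycle 17: - // r0:-22,r1:-25,r2:13,r3:Mul1,r4:6,r5:4
cycle 18: - // r0:-22,r1:-25,r2:13,r3:Mul1,r4:6,r5:4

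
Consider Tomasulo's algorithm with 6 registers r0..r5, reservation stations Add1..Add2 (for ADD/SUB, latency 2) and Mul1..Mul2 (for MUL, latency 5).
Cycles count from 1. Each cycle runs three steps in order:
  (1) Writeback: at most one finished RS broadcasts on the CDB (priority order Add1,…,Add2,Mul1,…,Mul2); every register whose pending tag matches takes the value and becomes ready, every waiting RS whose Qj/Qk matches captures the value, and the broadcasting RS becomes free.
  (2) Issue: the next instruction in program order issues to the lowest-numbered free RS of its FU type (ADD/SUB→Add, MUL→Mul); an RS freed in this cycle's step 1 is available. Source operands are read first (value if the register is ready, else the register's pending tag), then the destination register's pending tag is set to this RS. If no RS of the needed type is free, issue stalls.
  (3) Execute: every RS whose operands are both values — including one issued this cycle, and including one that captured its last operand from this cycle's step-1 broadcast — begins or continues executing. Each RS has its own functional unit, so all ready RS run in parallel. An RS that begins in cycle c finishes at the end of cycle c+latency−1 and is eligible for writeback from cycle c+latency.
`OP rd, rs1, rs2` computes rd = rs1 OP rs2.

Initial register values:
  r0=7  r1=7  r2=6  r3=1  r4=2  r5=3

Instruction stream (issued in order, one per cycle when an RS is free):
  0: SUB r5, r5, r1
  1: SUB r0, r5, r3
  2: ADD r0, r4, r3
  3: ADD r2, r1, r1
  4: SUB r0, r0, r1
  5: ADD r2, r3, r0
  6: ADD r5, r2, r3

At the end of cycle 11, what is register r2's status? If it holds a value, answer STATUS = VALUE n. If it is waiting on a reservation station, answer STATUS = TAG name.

cycle 1: issue SUB r5<-Add1 // r0:7,r1:7,r2:6,r3:1,r4:2,r5:Add1
cycle 2: issue SUB r0<-Add2 // r0:Add2,r1:7,r2:6,r3:1,r4:2,r5:Add1
cycle 3: CDB Add1=-4; issue ADD r0<-Add1 // r0:Add1,r1:7,r2:6,r3:1,r4:2,r5:-4
cycle 4: stall // r0:Add1,r1:7,r2:6,r3:1,r4:2,r5:-4
cycle 5: CDB Add1=3; issue ADD r2<-Add1 // r0:3,r1:7,r2:Add1,r3:1,r4:2,r5:-4
cycle 6: CDB Add2=-5; issue SUB r0<-Add2 // r0:Add2,r1:7,r2:Add1,r3:1,r4:2,r5:-4
cycle 7: CDB Add1=14; issue ADD r2<-Add1 // r0:Add2,r1:7,r2:Add1,r3:1,r4:2,r5:-4
cycle 8: CDB Add2=-4; issue ADD r5<-Add2 // r0:-4,r1:7,r2:Add1,r3:1,r4:2,r5:Add2
cycle 9: - // r0:-4,r1:7,r2:Add1,r3:1,r4:2,r5:Add2
cycle 10: CDB Add1=-3 // r0:-4,r1:7,r2:-3,r3:1,r4:2,r5:Add2
cycle 11: - // r0:-4,r1:7,r2:-3,r3:1,r4:2,r5:Add2

STATUS = VALUE -3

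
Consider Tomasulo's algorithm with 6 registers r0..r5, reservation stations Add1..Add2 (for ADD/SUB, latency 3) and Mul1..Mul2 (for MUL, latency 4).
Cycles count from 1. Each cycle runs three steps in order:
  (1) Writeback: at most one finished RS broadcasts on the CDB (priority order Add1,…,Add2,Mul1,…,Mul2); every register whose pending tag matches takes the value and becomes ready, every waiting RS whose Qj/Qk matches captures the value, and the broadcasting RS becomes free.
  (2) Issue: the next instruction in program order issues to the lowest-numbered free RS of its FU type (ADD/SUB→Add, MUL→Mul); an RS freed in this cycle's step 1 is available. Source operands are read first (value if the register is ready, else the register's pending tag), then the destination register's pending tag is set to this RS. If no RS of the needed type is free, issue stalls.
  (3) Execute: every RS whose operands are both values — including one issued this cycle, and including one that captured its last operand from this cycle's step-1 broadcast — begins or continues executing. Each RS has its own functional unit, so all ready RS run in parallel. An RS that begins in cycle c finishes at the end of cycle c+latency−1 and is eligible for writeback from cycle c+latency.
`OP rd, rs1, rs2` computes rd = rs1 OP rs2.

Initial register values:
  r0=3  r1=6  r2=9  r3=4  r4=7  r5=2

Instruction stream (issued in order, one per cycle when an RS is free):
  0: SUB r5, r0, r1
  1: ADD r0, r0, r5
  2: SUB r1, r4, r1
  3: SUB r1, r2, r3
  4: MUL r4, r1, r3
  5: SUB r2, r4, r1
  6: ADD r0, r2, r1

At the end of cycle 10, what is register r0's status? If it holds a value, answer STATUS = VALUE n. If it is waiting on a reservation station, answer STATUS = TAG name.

STATUS = TAG Add1

cycle 1: issue SUB r5<-Add1 // r0:3,r1:6,r2:9,r3:4,r4:7,r5:Add1
cycle 2: issue ADD r0<-Add2 // r0:Add2,r1:6,r2:9,r3:4,r4:7,r5:Add1
cycle 3: stall // r0:Add2,r1:6,r2:9,r3:4,r4:7,r5:Add1
cycle 4: CDB Add1=-3; issue SUB r1<-Add1 // r0:Add2,r1:Add1,r2:9,r3:4,r4:7,r5:-3
cycle 5: stall // r0:Add2,r1:Add1,r2:9,r3:4,r4:7,r5:-3
cycle 6: stall // r0:Add2,r1:Add1,r2:9,r3:4,r4:7,r5:-3
cycle 7: CDB Add1=1; issue SUB r1<-Add1 // r0:Add2,r1:Add1,r2:9,r3:4,r4:7,r5:-3
cycle 8: CDB Add2=0; issue MUL r4<-Mul1 // r0:0,r1:Add1,r2:9,r3:4,r4:Mul1,r5:-3
cycle 9: issue SUB r2<-Add2 // r0:0,r1:Add1,r2:Add2,r3:4,r4:Mul1,r5:-3
cycle 10: CDB Add1=5; issue ADD r0<-Add1 // r0:Add1,r1:5,r2:Add2,r3:4,r4:Mul1,r5:-3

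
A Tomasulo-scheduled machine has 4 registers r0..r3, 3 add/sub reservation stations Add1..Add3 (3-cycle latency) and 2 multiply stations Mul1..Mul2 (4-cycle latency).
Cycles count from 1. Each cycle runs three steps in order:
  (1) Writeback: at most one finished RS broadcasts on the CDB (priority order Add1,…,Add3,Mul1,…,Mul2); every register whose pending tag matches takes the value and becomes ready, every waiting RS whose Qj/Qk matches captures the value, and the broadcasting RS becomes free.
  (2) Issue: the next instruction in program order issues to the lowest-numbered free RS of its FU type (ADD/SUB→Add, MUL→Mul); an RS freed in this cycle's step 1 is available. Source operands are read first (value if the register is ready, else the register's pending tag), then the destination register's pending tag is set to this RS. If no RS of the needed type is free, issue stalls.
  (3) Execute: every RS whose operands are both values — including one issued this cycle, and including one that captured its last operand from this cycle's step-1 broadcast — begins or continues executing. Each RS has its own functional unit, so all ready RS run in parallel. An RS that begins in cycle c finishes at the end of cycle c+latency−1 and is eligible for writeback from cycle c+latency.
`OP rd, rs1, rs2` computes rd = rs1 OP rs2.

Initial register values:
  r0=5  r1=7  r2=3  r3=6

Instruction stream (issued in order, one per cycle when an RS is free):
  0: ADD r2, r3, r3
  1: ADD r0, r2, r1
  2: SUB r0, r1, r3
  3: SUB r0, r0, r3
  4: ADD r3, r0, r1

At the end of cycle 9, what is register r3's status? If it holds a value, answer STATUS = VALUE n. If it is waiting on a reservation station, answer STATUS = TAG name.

c1: issue ADD r2<-Add1 | r0:5,r1:7,r2:Add1,r3:6
c2: issue ADD r0<-Add2 | r0:Add2,r1:7,r2:Add1,r3:6
c3: issue SUB r0<-Add3 | r0:Add3,r1:7,r2:Add1,r3:6
c4: CDB Add1=12; issue SUB r0<-Add1 | r0:Add1,r1:7,r2:12,r3:6
c5: stall | r0:Add1,r1:7,r2:12,r3:6
c6: CDB Add3=1; issue ADD r3<-Add3 | r0:Add1,r1:7,r2:12,r3:Add3
c7: CDB Add2=19 | r0:Add1,r1:7,r2:12,r3:Add3
c8: - | r0:Add1,r1:7,r2:12,r3:Add3
c9: CDB Add1=-5 | r0:-5,r1:7,r2:12,r3:Add3

STATUS = TAG Add3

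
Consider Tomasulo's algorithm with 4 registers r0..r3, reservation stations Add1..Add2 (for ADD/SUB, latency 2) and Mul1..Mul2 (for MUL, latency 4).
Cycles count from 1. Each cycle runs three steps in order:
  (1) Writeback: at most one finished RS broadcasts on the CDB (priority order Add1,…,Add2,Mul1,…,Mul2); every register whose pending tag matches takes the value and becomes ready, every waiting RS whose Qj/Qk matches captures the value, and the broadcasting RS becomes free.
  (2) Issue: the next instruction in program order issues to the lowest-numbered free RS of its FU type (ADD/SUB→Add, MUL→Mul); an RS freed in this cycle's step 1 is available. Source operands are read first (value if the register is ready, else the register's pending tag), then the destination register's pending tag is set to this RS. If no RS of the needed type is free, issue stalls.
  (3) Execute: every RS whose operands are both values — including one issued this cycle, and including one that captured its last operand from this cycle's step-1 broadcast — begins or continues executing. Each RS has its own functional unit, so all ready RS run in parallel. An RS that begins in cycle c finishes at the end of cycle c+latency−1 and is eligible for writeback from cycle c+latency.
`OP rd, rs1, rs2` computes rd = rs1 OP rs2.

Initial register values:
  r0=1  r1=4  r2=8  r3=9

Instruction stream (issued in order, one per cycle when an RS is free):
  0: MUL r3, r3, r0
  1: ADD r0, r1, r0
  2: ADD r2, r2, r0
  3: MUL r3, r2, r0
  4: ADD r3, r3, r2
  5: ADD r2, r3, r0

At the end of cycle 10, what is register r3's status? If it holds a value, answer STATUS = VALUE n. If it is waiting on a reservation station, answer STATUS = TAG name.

STATUS = TAG Add1

cycle 1: issue MUL r3<-Mul1 // r0:1,r1:4,r2:8,r3:Mul1
cycle 2: issue ADD r0<-Add1 // r0:Add1,r1:4,r2:8,r3:Mul1
cycle 3: issue ADD r2<-Add2 // r0:Add1,r1:4,r2:Add2,r3:Mul1
cycle 4: CDB Add1=5; issue MUL r3<-Mul2 // r0:5,r1:4,r2:Add2,r3:Mul2
cycle 5: CDB Mul1=9; issue ADD r3<-Add1 // r0:5,r1:4,r2:Add2,r3:Add1
cycle 6: CDB Add2=13; issue ADD r2<-Add2 // r0:5,r1:4,r2:Add2,r3:Add1
cycle 7: - // r0:5,r1:4,r2:Add2,r3:Add1
cycle 8: - // r0:5,r1:4,r2:Add2,r3:Add1
cycle 9: - // r0:5,r1:4,r2:Add2,r3:Add1
cycle 10: CDB Mul2=65 // r0:5,r1:4,r2:Add2,r3:Add1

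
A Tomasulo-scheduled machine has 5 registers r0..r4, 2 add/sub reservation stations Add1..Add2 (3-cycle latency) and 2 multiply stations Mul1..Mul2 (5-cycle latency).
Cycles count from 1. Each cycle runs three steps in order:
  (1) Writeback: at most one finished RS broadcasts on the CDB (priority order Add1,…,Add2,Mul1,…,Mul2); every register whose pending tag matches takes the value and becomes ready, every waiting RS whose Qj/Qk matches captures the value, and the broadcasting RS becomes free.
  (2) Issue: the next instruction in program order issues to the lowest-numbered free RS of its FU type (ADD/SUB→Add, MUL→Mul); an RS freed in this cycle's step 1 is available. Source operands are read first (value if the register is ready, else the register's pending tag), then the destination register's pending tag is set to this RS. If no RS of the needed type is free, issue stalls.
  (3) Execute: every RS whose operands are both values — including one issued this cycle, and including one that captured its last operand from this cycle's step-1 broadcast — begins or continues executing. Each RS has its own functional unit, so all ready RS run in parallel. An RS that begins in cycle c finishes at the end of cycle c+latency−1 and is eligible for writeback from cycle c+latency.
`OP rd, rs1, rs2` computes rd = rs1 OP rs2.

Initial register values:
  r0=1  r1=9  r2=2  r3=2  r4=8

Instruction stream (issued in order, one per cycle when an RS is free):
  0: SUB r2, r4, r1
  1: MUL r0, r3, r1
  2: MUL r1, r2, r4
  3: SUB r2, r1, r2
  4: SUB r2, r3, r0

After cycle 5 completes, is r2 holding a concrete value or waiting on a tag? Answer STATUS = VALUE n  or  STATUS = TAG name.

c1: issue SUB r2<-Add1 | r0:1,r1:9,r2:Add1,r3:2,r4:8
c2: issue MUL r0<-Mul1 | r0:Mul1,r1:9,r2:Add1,r3:2,r4:8
c3: issue MUL r1<-Mul2 | r0:Mul1,r1:Mul2,r2:Add1,r3:2,r4:8
c4: CDB Add1=-1; issue SUB r2<-Add1 | r0:Mul1,r1:Mul2,r2:Add1,r3:2,r4:8
c5: issue SUB r2<-Add2 | r0:Mul1,r1:Mul2,r2:Add2,r3:2,r4:8

STATUS = TAG Add2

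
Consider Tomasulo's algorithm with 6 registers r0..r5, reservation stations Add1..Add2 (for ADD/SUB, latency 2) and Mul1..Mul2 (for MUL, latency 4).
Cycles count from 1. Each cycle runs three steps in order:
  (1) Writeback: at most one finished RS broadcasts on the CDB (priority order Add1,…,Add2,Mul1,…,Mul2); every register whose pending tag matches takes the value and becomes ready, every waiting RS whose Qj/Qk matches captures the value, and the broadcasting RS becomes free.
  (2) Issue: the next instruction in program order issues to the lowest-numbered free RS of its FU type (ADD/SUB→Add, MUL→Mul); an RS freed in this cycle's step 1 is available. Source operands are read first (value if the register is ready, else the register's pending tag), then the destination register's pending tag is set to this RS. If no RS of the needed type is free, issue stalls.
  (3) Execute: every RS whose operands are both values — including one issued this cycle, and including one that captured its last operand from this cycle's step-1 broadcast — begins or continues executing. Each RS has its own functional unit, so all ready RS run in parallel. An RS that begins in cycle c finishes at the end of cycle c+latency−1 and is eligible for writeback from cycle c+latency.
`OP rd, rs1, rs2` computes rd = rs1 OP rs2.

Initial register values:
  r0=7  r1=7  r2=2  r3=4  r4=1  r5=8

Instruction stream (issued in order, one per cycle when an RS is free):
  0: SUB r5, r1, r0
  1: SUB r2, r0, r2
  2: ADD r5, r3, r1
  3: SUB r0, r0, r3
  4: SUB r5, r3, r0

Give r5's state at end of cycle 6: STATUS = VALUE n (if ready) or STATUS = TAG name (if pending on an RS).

STATUS = TAG Add1

  c1: issue SUB r5<-Add1  regs: r0:7,r1:7,r2:2,r3:4,r4:1,r5:Add1
  c2: issue SUB r2<-Add2  regs: r0:7,r1:7,r2:Add2,r3:4,r4:1,r5:Add1
  c3: CDB Add1=0; issue ADD r5<-Add1  regs: r0:7,r1:7,r2:Add2,r3:4,r4:1,r5:Add1
  c4: CDB Add2=5; issue SUB r0<-Add2  regs: r0:Add2,r1:7,r2:5,r3:4,r4:1,r5:Add1
  c5: CDB Add1=11; issue SUB r5<-Add1  regs: r0:Add2,r1:7,r2:5,r3:4,r4:1,r5:Add1
  c6: CDB Add2=3  regs: r0:3,r1:7,r2:5,r3:4,r4:1,r5:Add1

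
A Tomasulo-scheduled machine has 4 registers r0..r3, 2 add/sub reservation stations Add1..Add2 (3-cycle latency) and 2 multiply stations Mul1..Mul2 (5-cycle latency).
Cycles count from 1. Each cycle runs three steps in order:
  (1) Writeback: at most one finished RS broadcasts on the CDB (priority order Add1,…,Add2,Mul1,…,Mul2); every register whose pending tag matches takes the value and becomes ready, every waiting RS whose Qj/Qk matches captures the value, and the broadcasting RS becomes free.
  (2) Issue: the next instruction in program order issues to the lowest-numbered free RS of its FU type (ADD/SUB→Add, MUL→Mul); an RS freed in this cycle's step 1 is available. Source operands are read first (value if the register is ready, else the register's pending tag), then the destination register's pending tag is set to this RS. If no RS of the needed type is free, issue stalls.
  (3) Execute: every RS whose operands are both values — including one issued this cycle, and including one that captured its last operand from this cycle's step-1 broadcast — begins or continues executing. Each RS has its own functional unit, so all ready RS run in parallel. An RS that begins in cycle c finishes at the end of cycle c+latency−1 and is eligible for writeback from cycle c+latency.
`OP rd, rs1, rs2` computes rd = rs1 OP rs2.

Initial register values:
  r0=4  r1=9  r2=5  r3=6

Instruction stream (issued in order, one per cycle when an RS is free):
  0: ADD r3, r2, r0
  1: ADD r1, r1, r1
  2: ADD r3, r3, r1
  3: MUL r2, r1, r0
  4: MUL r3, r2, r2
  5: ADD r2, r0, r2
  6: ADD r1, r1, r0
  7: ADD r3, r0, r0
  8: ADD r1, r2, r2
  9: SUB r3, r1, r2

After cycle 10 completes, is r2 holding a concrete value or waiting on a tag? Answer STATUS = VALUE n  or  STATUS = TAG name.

STATUS = TAG Add2

cycle 1: issue ADD r3<-Add1 // r0:4,r1:9,r2:5,r3:Add1
cycle 2: issue ADD r1<-Add2 // r0:4,r1:Add2,r2:5,r3:Add1
cycle 3: stall // r0:4,r1:Add2,r2:5,r3:Add1
cycle 4: CDB Add1=9; issue ADD r3<-Add1 // r0:4,r1:Add2,r2:5,r3:Add1
cycle 5: CDB Add2=18; issue MUL r2<-Mul1 // r0:4,r1:18,r2:Mul1,r3:Add1
cycle 6: issue MUL r3<-Mul2 // r0:4,r1:18,r2:Mul1,r3:Mul2
cycle 7: issue ADD r2<-Add2 // r0:4,r1:18,r2:Add2,r3:Mul2
cycle 8: CDB Add1=27; issue ADD r1<-Add1 // r0:4,r1:Add1,r2:Add2,r3:Mul2
cycle 9: stall // r0:4,r1:Add1,r2:Add2,r3:Mul2
cycle 10: CDB Mul1=72; stall // r0:4,r1:Add1,r2:Add2,r3:Mul2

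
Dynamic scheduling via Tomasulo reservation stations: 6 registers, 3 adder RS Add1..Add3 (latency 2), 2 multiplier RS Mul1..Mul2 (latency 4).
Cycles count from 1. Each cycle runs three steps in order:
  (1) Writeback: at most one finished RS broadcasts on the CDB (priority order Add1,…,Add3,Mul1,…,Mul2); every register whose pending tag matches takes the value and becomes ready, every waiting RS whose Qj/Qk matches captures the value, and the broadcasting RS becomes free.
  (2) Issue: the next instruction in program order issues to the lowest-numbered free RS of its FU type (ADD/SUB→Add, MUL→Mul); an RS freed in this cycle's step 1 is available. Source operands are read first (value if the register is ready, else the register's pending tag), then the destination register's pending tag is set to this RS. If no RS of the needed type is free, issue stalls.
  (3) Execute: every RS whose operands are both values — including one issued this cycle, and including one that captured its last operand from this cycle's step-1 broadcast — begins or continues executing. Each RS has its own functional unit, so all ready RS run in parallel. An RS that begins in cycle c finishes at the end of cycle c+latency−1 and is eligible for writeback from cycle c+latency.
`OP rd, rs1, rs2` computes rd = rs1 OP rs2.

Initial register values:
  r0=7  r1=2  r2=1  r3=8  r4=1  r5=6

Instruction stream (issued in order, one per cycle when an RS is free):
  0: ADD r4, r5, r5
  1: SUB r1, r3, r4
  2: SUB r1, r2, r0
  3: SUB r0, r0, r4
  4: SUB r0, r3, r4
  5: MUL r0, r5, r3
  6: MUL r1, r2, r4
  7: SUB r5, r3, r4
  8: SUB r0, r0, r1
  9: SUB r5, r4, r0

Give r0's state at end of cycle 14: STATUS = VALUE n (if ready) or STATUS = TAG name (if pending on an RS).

STATUS = VALUE 36

c1: issue ADD r4<-Add1 | r0:7,r1:2,r2:1,r3:8,r4:Add1,r5:6
c2: issue SUB r1<-Add2 | r0:7,r1:Add2,r2:1,r3:8,r4:Add1,r5:6
c3: CDB Add1=12; issue SUB r1<-Add1 | r0:7,r1:Add1,r2:1,r3:8,r4:12,r5:6
c4: issue SUB r0<-Add3 | r0:Add3,r1:Add1,r2:1,r3:8,r4:12,r5:6
c5: CDB Add1=-6; issue SUB r0<-Add1 | r0:Add1,r1:-6,r2:1,r3:8,r4:12,r5:6
c6: CDB Add2=-4; issue MUL r0<-Mul1 | r0:Mul1,r1:-6,r2:1,r3:8,r4:12,r5:6
c7: CDB Add1=-4; issue MUL r1<-Mul2 | r0:Mul1,r1:Mul2,r2:1,r3:8,r4:12,r5:6
c8: CDB Add3=-5; issue SUB r5<-Add1 | r0:Mul1,r1:Mul2,r2:1,r3:8,r4:12,r5:Add1
c9: issue SUB r0<-Add2 | r0:Add2,r1:Mul2,r2:1,r3:8,r4:12,r5:Add1
c10: CDB Add1=-4; issue SUB r5<-Add1 | r0:Add2,r1:Mul2,r2:1,r3:8,r4:12,r5:Add1
c11: CDB Mul1=48 | r0:Add2,r1:Mul2,r2:1,r3:8,r4:12,r5:Add1
c12: CDB Mul2=12 | r0:Add2,r1:12,r2:1,r3:8,r4:12,r5:Add1
c13: - | r0:Add2,r1:12,r2:1,r3:8,r4:12,r5:Add1
c14: CDB Add2=36 | r0:36,r1:12,r2:1,r3:8,r4:12,r5:Add1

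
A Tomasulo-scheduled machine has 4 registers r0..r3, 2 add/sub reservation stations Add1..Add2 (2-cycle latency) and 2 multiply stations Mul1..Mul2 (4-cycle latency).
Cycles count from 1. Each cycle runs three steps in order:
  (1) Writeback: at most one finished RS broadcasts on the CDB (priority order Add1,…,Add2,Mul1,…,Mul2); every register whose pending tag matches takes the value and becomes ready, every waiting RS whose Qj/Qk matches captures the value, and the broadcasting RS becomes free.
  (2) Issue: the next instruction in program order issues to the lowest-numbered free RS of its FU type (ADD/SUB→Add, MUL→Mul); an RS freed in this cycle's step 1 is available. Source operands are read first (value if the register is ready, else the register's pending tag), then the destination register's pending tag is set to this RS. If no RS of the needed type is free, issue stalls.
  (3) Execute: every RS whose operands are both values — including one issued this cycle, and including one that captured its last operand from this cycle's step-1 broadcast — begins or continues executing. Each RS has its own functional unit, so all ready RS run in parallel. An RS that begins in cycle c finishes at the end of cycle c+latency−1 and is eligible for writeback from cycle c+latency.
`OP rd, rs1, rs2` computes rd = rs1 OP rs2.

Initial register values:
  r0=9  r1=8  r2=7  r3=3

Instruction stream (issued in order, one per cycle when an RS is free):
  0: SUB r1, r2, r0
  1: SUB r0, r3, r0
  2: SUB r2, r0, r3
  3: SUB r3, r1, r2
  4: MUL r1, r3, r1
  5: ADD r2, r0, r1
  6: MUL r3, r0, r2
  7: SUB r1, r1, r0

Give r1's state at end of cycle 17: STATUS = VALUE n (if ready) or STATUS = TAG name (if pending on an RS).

  c1: issue SUB r1<-Add1  regs: r0:9,r1:Add1,r2:7,r3:3
  c2: issue SUB r0<-Add2  regs: r0:Add2,r1:Add1,r2:7,r3:3
  c3: CDB Add1=-2; issue SUB r2<-Add1  regs: r0:Add2,r1:-2,r2:Add1,r3:3
  c4: CDB Add2=-6; issue SUB r3<-Add2  regs: r0:-6,r1:-2,r2:Add1,r3:Add2
  c5: issue MUL r1<-Mul1  regs: r0:-6,r1:Mul1,r2:Add1,r3:Add2
  c6: CDB Add1=-9; issue ADD r2<-Add1  regs: r0:-6,r1:Mul1,r2:Add1,r3:Add2
  c7: issue MUL r3<-Mul2  regs: r0:-6,r1:Mul1,r2:Add1,r3:Mul2
  c8: CDB Add2=7; issue SUB r1<-Add2  regs: r0:-6,r1:Add2,r2:Add1,r3:Mul2
  c9: -  regs: r0:-6,r1:Add2,r2:Add1,r3:Mul2
  c10: -  regs: r0:-6,r1:Add2,r2:Add1,r3:Mul2
  c11: -  regs: r0:-6,r1:Add2,r2:Add1,r3:Mul2
  c12: CDB Mul1=-14  regs: r0:-6,r1:Add2,r2:Add1,r3:Mul2
  c13: -  regs: r0:-6,r1:Add2,r2:Add1,r3:Mul2
  c14: CDB Add1=-20  regs: r0:-6,r1:Add2,r2:-20,r3:Mul2
  c15: CDB Add2=-8  regs: r0:-6,r1:-8,r2:-20,r3:Mul2
  c16: -  regs: r0:-6,r1:-8,r2:-20,r3:Mul2
  c17: -  regs: r0:-6,r1:-8,r2:-20,r3:Mul2

STATUS = VALUE -8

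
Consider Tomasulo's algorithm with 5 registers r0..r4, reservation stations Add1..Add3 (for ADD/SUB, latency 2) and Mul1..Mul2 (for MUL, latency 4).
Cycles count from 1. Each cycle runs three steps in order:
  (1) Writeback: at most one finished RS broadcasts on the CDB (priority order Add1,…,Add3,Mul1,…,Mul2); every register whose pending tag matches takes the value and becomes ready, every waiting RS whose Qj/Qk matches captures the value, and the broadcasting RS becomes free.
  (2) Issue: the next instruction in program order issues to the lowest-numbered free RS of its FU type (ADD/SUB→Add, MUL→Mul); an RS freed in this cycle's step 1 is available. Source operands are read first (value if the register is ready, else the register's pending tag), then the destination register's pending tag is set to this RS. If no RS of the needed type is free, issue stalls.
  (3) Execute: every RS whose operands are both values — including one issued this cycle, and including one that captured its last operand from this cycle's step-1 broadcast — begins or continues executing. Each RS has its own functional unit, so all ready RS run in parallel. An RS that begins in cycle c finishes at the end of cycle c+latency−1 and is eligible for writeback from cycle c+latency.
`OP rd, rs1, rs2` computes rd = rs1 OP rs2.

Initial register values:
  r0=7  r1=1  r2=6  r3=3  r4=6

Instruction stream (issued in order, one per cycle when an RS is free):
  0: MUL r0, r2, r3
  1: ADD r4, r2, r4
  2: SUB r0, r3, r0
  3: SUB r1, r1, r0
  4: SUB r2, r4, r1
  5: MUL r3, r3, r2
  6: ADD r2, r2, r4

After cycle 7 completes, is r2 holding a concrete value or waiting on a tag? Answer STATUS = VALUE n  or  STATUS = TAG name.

STATUS = TAG Add2

c1: issue MUL r0<-Mul1 | r0:Mul1,r1:1,r2:6,r3:3,r4:6
c2: issue ADD r4<-Add1 | r0:Mul1,r1:1,r2:6,r3:3,r4:Add1
c3: issue SUB r0<-Add2 | r0:Add2,r1:1,r2:6,r3:3,r4:Add1
c4: CDB Add1=12; issue SUB r1<-Add1 | r0:Add2,r1:Add1,r2:6,r3:3,r4:12
c5: CDB Mul1=18; issue SUB r2<-Add3 | r0:Add2,r1:Add1,r2:Add3,r3:3,r4:12
c6: issue MUL r3<-Mul1 | r0:Add2,r1:Add1,r2:Add3,r3:Mul1,r4:12
c7: CDB Add2=-15; issue ADD r2<-Add2 | r0:-15,r1:Add1,r2:Add2,r3:Mul1,r4:12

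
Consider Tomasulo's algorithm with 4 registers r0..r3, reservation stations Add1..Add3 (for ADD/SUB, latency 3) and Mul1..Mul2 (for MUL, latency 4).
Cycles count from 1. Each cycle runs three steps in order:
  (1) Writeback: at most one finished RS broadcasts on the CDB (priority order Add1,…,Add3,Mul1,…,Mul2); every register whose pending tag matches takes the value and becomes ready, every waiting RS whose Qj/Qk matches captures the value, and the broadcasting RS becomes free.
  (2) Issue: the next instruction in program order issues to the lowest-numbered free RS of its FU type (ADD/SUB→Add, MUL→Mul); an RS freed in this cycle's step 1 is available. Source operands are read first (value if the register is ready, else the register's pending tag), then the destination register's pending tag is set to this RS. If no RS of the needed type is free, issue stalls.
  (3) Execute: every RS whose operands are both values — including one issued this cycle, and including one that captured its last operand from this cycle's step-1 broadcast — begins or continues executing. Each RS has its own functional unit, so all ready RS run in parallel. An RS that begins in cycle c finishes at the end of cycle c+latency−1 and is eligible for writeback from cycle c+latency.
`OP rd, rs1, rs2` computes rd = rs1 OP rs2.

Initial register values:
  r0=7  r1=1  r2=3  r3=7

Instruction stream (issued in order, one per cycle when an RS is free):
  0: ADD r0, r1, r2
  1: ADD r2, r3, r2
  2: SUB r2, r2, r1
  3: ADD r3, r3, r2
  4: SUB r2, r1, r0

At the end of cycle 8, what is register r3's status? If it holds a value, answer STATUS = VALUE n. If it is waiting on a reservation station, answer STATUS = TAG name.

  c1: issue ADD r0<-Add1  regs: r0:Add1,r1:1,r2:3,r3:7
  c2: issue ADD r2<-Add2  regs: r0:Add1,r1:1,r2:Add2,r3:7
  c3: issue SUB r2<-Add3  regs: r0:Add1,r1:1,r2:Add3,r3:7
  c4: CDB Add1=4; issue ADD r3<-Add1  regs: r0:4,r1:1,r2:Add3,r3:Add1
  c5: CDB Add2=10; issue SUB r2<-Add2  regs: r0:4,r1:1,r2:Add2,r3:Add1
  c6: -  regs: r0:4,r1:1,r2:Add2,r3:Add1
  c7: -  regs: r0:4,r1:1,r2:Add2,r3:Add1
  c8: CDB Add2=-3  regs: r0:4,r1:1,r2:-3,r3:Add1

STATUS = TAG Add1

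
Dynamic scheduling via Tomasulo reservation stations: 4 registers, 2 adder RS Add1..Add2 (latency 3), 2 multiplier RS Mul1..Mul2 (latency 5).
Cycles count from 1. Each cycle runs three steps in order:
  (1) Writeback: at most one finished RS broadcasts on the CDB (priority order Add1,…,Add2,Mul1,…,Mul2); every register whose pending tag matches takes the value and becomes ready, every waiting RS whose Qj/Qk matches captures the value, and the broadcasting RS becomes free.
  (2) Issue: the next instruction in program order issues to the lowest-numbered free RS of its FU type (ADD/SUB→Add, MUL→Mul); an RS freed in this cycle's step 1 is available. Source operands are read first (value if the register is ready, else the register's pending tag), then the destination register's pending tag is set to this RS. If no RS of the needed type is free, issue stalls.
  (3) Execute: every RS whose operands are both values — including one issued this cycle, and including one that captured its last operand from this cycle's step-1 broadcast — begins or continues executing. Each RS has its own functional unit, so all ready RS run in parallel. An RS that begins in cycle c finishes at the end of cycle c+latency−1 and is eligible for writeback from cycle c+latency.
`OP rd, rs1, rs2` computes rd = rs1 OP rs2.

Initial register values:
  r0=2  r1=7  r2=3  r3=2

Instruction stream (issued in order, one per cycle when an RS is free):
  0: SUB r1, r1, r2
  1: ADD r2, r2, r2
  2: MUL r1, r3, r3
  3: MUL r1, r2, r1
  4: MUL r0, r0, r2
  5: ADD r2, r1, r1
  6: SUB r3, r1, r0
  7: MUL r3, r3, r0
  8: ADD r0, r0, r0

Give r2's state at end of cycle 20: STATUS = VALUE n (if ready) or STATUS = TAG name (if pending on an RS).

cycle 1: issue SUB r1<-Add1 // r0:2,r1:Add1,r2:3,r3:2
cycle 2: issue ADD r2<-Add2 // r0:2,r1:Add1,r2:Add2,r3:2
cycle 3: issue MUL r1<-Mul1 // r0:2,r1:Mul1,r2:Add2,r3:2
cycle 4: CDB Add1=4; issue MUL r1<-Mul2 // r0:2,r1:Mul2,r2:Add2,r3:2
cycle 5: CDB Add2=6; stall // r0:2,r1:Mul2,r2:6,r3:2
cycle 6: stall // r0:2,r1:Mul2,r2:6,r3:2
cycle 7: stall // r0:2,r1:Mul2,r2:6,r3:2
cycle 8: CDB Mul1=4; issue MUL r0<-Mul1 // r0:Mul1,r1:Mul2,r2:6,r3:2
cycle 9: issue ADD r2<-Add1 // r0:Mul1,r1:Mul2,r2:Add1,r3:2
cycle 10: issue SUB r3<-Add2 // r0:Mul1,r1:Mul2,r2:Add1,r3:Add2
cycle 11: stall // r0:Mul1,r1:Mul2,r2:Add1,r3:Add2
cycle 12: stall // r0:Mul1,r1:Mul2,r2:Add1,r3:Add2
cycle 13: CDB Mul1=12; issue MUL r3<-Mul1 // r0:12,r1:Mul2,r2:Add1,r3:Mul1
cycle 14: CDB Mul2=24; stall // r0:12,r1:24,r2:Add1,r3:Mul1
cycle 15: stall // r0:12,r1:24,r2:Add1,r3:Mul1
cycle 16: stall // r0:12,r1:24,r2:Add1,r3:Mul1
cycle 17: CDB Add1=48; issue ADD r0<-Add1 // r0:Add1,r1:24,r2:48,r3:Mul1
cycle 18: CDB Add2=12 // r0:Add1,r1:24,r2:48,r3:Mul1
cycle 19: - // r0:Add1,r1:24,r2:48,r3:Mul1
cycle 20: CDB Add1=24 // r0:24,r1:24,r2:48,r3:Mul1

STATUS = VALUE 48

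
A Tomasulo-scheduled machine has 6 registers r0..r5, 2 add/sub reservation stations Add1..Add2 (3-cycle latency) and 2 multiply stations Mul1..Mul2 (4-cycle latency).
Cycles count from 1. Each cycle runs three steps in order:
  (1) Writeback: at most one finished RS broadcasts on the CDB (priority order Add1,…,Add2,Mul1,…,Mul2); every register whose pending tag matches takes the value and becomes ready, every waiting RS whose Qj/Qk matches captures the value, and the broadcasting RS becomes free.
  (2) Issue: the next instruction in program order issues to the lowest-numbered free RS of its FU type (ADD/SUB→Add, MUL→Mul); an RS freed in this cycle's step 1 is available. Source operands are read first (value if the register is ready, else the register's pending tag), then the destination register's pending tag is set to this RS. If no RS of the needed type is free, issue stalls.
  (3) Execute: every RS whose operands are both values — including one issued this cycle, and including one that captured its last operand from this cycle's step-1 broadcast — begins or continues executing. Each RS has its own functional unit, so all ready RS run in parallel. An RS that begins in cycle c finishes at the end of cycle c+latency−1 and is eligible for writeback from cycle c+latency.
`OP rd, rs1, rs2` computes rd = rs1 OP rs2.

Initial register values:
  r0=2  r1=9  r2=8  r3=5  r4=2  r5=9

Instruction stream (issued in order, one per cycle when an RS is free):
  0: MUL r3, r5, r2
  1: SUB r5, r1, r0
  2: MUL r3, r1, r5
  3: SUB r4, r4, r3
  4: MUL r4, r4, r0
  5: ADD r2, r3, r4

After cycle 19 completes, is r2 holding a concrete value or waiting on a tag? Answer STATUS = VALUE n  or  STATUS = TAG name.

  c1: issue MUL r3<-Mul1  regs: r0:2,r1:9,r2:8,r3:Mul1,r4:2,r5:9
  c2: issue SUB r5<-Add1  regs: r0:2,r1:9,r2:8,r3:Mul1,r4:2,r5:Add1
  c3: issue MUL r3<-Mul2  regs: r0:2,r1:9,r2:8,r3:Mul2,r4:2,r5:Add1
  c4: issue SUB r4<-Add2  regs: r0:2,r1:9,r2:8,r3:Mul2,r4:Add2,r5:Add1
  c5: CDB Add1=7; stall  regs: r0:2,r1:9,r2:8,r3:Mul2,r4:Add2,r5:7
  c6: CDB Mul1=72; issue MUL r4<-Mul1  regs: r0:2,r1:9,r2:8,r3:Mul2,r4:Mul1,r5:7
  c7: issue ADD r2<-Add1  regs: r0:2,r1:9,r2:Add1,r3:Mul2,r4:Mul1,r5:7
  c8: -  regs: r0:2,r1:9,r2:Add1,r3:Mul2,r4:Mul1,r5:7
  c9: CDB Mul2=63  regs: r0:2,r1:9,r2:Add1,r3:63,r4:Mul1,r5:7
  c10: -  regs: r0:2,r1:9,r2:Add1,r3:63,r4:Mul1,r5:7
  c11: -  regs: r0:2,r1:9,r2:Add1,r3:63,r4:Mul1,r5:7
  c12: CDB Add2=-61  regs: r0:2,r1:9,r2:Add1,r3:63,r4:Mul1,r5:7
  c13: -  regs: r0:2,r1:9,r2:Add1,r3:63,r4:Mul1,r5:7
  c14: -  regs: r0:2,r1:9,r2:Add1,r3:63,r4:Mul1,r5:7
  c15: -  regs: r0:2,r1:9,r2:Add1,r3:63,r4:Mul1,r5:7
  c16: CDB Mul1=-122  regs: r0:2,r1:9,r2:Add1,r3:63,r4:-122,r5:7
  c17: -  regs: r0:2,r1:9,r2:Add1,r3:63,r4:-122,r5:7
  c18: -  regs: r0:2,r1:9,r2:Add1,r3:63,r4:-122,r5:7
  c19: CDB Add1=-59  regs: r0:2,r1:9,r2:-59,r3:63,r4:-122,r5:7

STATUS = VALUE -59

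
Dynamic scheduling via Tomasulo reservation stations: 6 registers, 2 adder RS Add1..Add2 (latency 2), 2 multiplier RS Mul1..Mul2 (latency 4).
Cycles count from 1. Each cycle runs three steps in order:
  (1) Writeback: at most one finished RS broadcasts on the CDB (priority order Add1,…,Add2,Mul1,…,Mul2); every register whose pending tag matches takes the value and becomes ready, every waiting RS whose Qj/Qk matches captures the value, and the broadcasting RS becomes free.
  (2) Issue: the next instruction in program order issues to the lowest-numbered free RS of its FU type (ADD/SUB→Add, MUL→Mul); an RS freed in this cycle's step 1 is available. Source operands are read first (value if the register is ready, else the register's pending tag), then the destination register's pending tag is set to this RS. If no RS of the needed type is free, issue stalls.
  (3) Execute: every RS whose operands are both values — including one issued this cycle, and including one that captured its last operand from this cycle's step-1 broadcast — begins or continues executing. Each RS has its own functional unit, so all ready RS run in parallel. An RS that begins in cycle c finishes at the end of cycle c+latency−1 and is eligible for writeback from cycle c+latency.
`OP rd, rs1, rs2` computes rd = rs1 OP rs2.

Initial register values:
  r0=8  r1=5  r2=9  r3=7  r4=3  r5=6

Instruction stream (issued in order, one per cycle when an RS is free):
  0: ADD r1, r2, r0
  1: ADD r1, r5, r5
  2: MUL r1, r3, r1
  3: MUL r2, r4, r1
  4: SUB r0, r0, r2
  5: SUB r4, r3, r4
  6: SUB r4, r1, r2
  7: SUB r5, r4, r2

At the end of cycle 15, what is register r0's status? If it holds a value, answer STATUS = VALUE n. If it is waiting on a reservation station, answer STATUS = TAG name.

c1: issue ADD r1<-Add1 | r0:8,r1:Add1,r2:9,r3:7,r4:3,r5:6
c2: issue ADD r1<-Add2 | r0:8,r1:Add2,r2:9,r3:7,r4:3,r5:6
c3: CDB Add1=17; issue MUL r1<-Mul1 | r0:8,r1:Mul1,r2:9,r3:7,r4:3,r5:6
c4: CDB Add2=12; issue MUL r2<-Mul2 | r0:8,r1:Mul1,r2:Mul2,r3:7,r4:3,r5:6
c5: issue SUB r0<-Add1 | r0:Add1,r1:Mul1,r2:Mul2,r3:7,r4:3,r5:6
c6: issue SUB r4<-Add2 | r0:Add1,r1:Mul1,r2:Mul2,r3:7,r4:Add2,r5:6
c7: stall | r0:Add1,r1:Mul1,r2:Mul2,r3:7,r4:Add2,r5:6
c8: CDB Add2=4; issue SUB r4<-Add2 | r0:Add1,r1:Mul1,r2:Mul2,r3:7,r4:Add2,r5:6
c9: CDB Mul1=84; stall | r0:Add1,r1:84,r2:Mul2,r3:7,r4:Add2,r5:6
c10: stall | r0:Add1,r1:84,r2:Mul2,r3:7,r4:Add2,r5:6
c11: stall | r0:Add1,r1:84,r2:Mul2,r3:7,r4:Add2,r5:6
c12: stall | r0:Add1,r1:84,r2:Mul2,r3:7,r4:Add2,r5:6
c13: CDB Mul2=252; stall | r0:Add1,r1:84,r2:252,r3:7,r4:Add2,r5:6
c14: stall | r0:Add1,r1:84,r2:252,r3:7,r4:Add2,r5:6
c15: CDB Add1=-244; issue SUB r5<-Add1 | r0:-244,r1:84,r2:252,r3:7,r4:Add2,r5:Add1

STATUS = VALUE -244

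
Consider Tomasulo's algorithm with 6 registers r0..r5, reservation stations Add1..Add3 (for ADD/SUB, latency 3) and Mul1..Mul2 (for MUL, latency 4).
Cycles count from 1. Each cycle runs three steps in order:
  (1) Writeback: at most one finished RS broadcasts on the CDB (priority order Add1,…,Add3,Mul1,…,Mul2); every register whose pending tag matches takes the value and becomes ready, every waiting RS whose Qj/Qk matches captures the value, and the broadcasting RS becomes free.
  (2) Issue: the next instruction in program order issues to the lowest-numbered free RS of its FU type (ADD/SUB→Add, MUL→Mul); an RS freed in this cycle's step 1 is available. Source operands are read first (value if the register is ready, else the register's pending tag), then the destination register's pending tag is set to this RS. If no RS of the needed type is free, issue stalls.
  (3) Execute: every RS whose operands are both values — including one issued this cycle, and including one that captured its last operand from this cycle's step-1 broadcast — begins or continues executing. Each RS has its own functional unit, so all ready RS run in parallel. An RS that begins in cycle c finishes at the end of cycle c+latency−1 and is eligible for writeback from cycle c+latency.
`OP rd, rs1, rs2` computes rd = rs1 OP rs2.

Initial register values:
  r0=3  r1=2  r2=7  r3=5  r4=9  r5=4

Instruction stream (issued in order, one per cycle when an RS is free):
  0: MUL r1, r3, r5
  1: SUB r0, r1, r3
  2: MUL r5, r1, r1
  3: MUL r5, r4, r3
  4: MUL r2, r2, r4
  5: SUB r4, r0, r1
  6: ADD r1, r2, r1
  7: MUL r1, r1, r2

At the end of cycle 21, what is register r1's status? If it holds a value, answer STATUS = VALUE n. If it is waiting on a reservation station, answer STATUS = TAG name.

c1: issue MUL r1<-Mul1 | r0:3,r1:Mul1,r2:7,r3:5,r4:9,r5:4
c2: issue SUB r0<-Add1 | r0:Add1,r1:Mul1,r2:7,r3:5,r4:9,r5:4
c3: issue MUL r5<-Mul2 | r0:Add1,r1:Mul1,r2:7,r3:5,r4:9,r5:Mul2
c4: stall | r0:Add1,r1:Mul1,r2:7,r3:5,r4:9,r5:Mul2
c5: CDB Mul1=20; issue MUL r5<-Mul1 | r0:Add1,r1:20,r2:7,r3:5,r4:9,r5:Mul1
c6: stall | r0:Add1,r1:20,r2:7,r3:5,r4:9,r5:Mul1
c7: stall | r0:Add1,r1:20,r2:7,r3:5,r4:9,r5:Mul1
c8: CDB Add1=15; stall | r0:15,r1:20,r2:7,r3:5,r4:9,r5:Mul1
c9: CDB Mul1=45; issue MUL r2<-Mul1 | r0:15,r1:20,r2:Mul1,r3:5,r4:9,r5:45
c10: CDB Mul2=400; issue SUB r4<-Add1 | r0:15,r1:20,r2:Mul1,r3:5,r4:Add1,r5:45
c11: issue ADD r1<-Add2 | r0:15,r1:Add2,r2:Mul1,r3:5,r4:Add1,r5:45
c12: issue MUL r1<-Mul2 | r0:15,r1:Mul2,r2:Mul1,r3:5,r4:Add1,r5:45
c13: CDB Add1=-5 | r0:15,r1:Mul2,r2:Mul1,r3:5,r4:-5,r5:45
c14: CDB Mul1=63 | r0:15,r1:Mul2,r2:63,r3:5,r4:-5,r5:45
c15: - | r0:15,r1:Mul2,r2:63,r3:5,r4:-5,r5:45
c16: - | r0:15,r1:Mul2,r2:63,r3:5,r4:-5,r5:45
c17: CDB Add2=83 | r0:15,r1:Mul2,r2:63,r3:5,r4:-5,r5:45
c18: - | r0:15,r1:Mul2,r2:63,r3:5,r4:-5,r5:45
c19: - | r0:15,r1:Mul2,r2:63,r3:5,r4:-5,r5:45
c20: - | r0:15,r1:Mul2,r2:63,r3:5,r4:-5,r5:45
c21: CDB Mul2=5229 | r0:15,r1:5229,r2:63,r3:5,r4:-5,r5:45

STATUS = VALUE 5229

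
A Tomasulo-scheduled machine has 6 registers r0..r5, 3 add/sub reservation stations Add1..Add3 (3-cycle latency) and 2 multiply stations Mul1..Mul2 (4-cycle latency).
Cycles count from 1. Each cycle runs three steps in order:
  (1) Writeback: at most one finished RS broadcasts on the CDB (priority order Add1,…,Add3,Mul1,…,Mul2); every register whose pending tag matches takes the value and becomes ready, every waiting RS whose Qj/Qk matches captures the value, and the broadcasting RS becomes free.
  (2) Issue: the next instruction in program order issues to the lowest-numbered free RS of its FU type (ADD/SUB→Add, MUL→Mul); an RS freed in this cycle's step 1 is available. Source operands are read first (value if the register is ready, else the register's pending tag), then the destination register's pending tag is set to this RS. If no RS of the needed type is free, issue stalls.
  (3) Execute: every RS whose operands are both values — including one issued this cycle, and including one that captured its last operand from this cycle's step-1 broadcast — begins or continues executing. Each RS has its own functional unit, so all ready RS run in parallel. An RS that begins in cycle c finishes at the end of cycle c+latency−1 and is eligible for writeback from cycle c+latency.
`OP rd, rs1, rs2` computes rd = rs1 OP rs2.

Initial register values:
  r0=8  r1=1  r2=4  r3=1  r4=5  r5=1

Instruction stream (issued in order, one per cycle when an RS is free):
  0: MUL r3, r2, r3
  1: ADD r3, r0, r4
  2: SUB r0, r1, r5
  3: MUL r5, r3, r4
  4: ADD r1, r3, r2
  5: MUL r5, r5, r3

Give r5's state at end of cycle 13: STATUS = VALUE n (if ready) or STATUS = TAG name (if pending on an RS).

c1: issue MUL r3<-Mul1 | r0:8,r1:1,r2:4,r3:Mul1,r4:5,r5:1
c2: issue ADD r3<-Add1 | r0:8,r1:1,r2:4,r3:Add1,r4:5,r5:1
c3: issue SUB r0<-Add2 | r0:Add2,r1:1,r2:4,r3:Add1,r4:5,r5:1
c4: issue MUL r5<-Mul2 | r0:Add2,r1:1,r2:4,r3:Add1,r4:5,r5:Mul2
c5: CDB Add1=13; issue ADD r1<-Add1 | r0:Add2,r1:Add1,r2:4,r3:13,r4:5,r5:Mul2
c6: CDB Add2=0; stall | r0:0,r1:Add1,r2:4,r3:13,r4:5,r5:Mul2
c7: CDB Mul1=4; issue MUL r5<-Mul1 | r0:0,r1:Add1,r2:4,r3:13,r4:5,r5:Mul1
c8: CDB Add1=17 | r0:0,r1:17,r2:4,r3:13,r4:5,r5:Mul1
c9: CDB Mul2=65 | r0:0,r1:17,r2:4,r3:13,r4:5,r5:Mul1
c10: - | r0:0,r1:17,r2:4,r3:13,r4:5,r5:Mul1
c11: - | r0:0,r1:17,r2:4,r3:13,r4:5,r5:Mul1
c12: - | r0:0,r1:17,r2:4,r3:13,r4:5,r5:Mul1
c13: CDB Mul1=845 | r0:0,r1:17,r2:4,r3:13,r4:5,r5:845

STATUS = VALUE 845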